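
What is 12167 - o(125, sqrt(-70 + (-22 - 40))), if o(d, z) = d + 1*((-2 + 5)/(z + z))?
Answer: 12042 + I*sqrt(33)/44 ≈ 12042.0 + 0.13056*I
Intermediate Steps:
o(d, z) = d + 3/(2*z) (o(d, z) = d + 1*(3/((2*z))) = d + 1*(3*(1/(2*z))) = d + 1*(3/(2*z)) = d + 3/(2*z))
12167 - o(125, sqrt(-70 + (-22 - 40))) = 12167 - (125 + 3/(2*(sqrt(-70 + (-22 - 40))))) = 12167 - (125 + 3/(2*(sqrt(-70 - 62)))) = 12167 - (125 + 3/(2*(sqrt(-132)))) = 12167 - (125 + 3/(2*((2*I*sqrt(33))))) = 12167 - (125 + 3*(-I*sqrt(33)/66)/2) = 12167 - (125 - I*sqrt(33)/44) = 12167 + (-125 + I*sqrt(33)/44) = 12042 + I*sqrt(33)/44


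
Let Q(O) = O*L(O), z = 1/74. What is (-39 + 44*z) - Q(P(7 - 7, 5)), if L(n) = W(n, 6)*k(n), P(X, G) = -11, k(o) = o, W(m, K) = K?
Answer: -28283/37 ≈ -764.41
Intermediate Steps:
L(n) = 6*n
z = 1/74 ≈ 0.013514
Q(O) = 6*O**2 (Q(O) = O*(6*O) = 6*O**2)
(-39 + 44*z) - Q(P(7 - 7, 5)) = (-39 + 44*(1/74)) - 6*(-11)**2 = (-39 + 22/37) - 6*121 = -1421/37 - 1*726 = -1421/37 - 726 = -28283/37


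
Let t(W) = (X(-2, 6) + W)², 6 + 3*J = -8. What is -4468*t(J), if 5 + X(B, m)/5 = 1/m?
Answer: -33430693/9 ≈ -3.7145e+6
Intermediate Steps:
J = -14/3 (J = -2 + (⅓)*(-8) = -2 - 8/3 = -14/3 ≈ -4.6667)
X(B, m) = -25 + 5/m
t(W) = (-145/6 + W)² (t(W) = ((-25 + 5/6) + W)² = ((-25 + 5*(⅙)) + W)² = ((-25 + ⅚) + W)² = (-145/6 + W)²)
-4468*t(J) = -1117*(-145 + 6*(-14/3))²/9 = -1117*(-145 - 28)²/9 = -1117*(-173)²/9 = -1117*29929/9 = -4468*29929/36 = -33430693/9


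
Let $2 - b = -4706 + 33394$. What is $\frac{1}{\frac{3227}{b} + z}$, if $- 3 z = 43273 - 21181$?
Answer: $- \frac{4098}{30178133} \approx -0.00013579$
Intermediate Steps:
$b = -28686$ ($b = 2 - \left(-4706 + 33394\right) = 2 - 28688 = -28686$)
$z = -7364$ ($z = - \frac{43273 - 21181}{3} = \left(- \frac{1}{3}\right) 22092 = -7364$)
$\frac{1}{\frac{3227}{b} + z} = \frac{1}{\frac{3227}{-28686} - 7364} = \frac{1}{3227 \left(- \frac{1}{28686}\right) - 7364} = \frac{1}{- \frac{461}{4098} - 7364} = \frac{1}{- \frac{30178133}{4098}} = - \frac{4098}{30178133}$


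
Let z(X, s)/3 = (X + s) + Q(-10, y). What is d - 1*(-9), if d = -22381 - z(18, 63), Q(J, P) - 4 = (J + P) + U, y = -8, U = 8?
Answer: -22597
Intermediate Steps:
Q(J, P) = 12 + J + P (Q(J, P) = 4 + ((J + P) + 8) = 4 + (8 + J + P) = 12 + J + P)
z(X, s) = -18 + 3*X + 3*s (z(X, s) = 3*((X + s) + (12 - 10 - 8)) = 3*((X + s) - 6) = 3*(-6 + X + s) = -18 + 3*X + 3*s)
d = -22606 (d = -22381 - (-18 + 3*18 + 3*63) = -22381 - (-18 + 54 + 189) = -22381 - 1*225 = -22381 - 225 = -22606)
d - 1*(-9) = -22606 - 1*(-9) = -22606 + 9 = -22597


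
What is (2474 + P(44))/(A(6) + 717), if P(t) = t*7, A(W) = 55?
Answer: 1391/386 ≈ 3.6036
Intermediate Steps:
P(t) = 7*t
(2474 + P(44))/(A(6) + 717) = (2474 + 7*44)/(55 + 717) = (2474 + 308)/772 = 2782*(1/772) = 1391/386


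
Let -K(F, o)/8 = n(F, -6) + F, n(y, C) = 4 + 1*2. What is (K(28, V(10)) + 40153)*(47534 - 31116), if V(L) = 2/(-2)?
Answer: 654766258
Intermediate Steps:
V(L) = -1 (V(L) = 2*(-1/2) = -1)
n(y, C) = 6 (n(y, C) = 4 + 2 = 6)
K(F, o) = -48 - 8*F (K(F, o) = -8*(6 + F) = -48 - 8*F)
(K(28, V(10)) + 40153)*(47534 - 31116) = ((-48 - 8*28) + 40153)*(47534 - 31116) = ((-48 - 224) + 40153)*16418 = (-272 + 40153)*16418 = 39881*16418 = 654766258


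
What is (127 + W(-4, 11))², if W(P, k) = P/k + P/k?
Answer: 1929321/121 ≈ 15945.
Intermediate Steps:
W(P, k) = 2*P/k
(127 + W(-4, 11))² = (127 + 2*(-4)/11)² = (127 + 2*(-4)*(1/11))² = (127 - 8/11)² = (1389/11)² = 1929321/121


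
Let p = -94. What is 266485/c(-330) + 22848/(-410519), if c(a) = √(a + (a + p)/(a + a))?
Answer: -22848/410519 - 266485*I*√2241690/27172 ≈ -0.055656 - 14684.0*I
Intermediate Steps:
c(a) = √(a + (-94 + a)/(2*a)) (c(a) = √(a + (a - 94)/(a + a)) = √(a + (-94 + a)/((2*a))) = √(a + (-94 + a)*(1/(2*a))) = √(a + (-94 + a)/(2*a)))
266485/c(-330) + 22848/(-410519) = 266485/((√(2 - 188/(-330) + 4*(-330))/2)) + 22848/(-410519) = 266485/((√(2 - 188*(-1/330) - 1320)/2)) + 22848*(-1/410519) = 266485/((√(2 + 94/165 - 1320)/2)) - 22848/410519 = 266485/((√(-217376/165)/2)) - 22848/410519 = 266485/(((4*I*√2241690/165)/2)) - 22848/410519 = 266485/((2*I*√2241690/165)) - 22848/410519 = 266485*(-I*√2241690/27172) - 22848/410519 = -266485*I*√2241690/27172 - 22848/410519 = -22848/410519 - 266485*I*√2241690/27172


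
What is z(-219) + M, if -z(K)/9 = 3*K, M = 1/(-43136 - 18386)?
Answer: 363779585/61522 ≈ 5913.0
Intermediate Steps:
M = -1/61522 (M = 1/(-61522) = -1/61522 ≈ -1.6254e-5)
z(K) = -27*K
z(-219) + M = -27*(-219) - 1/61522 = 5913 - 1/61522 = 363779585/61522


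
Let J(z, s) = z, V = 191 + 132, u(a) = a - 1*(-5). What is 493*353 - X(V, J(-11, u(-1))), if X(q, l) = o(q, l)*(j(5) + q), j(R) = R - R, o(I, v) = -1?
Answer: 174352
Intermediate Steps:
j(R) = 0
u(a) = 5 + a (u(a) = a + 5 = 5 + a)
V = 323
X(q, l) = -q (X(q, l) = -(0 + q) = -q)
493*353 - X(V, J(-11, u(-1))) = 493*353 - (-1)*323 = 174029 - 1*(-323) = 174029 + 323 = 174352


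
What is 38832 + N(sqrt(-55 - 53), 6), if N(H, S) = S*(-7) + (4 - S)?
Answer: 38788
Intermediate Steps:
N(H, S) = 4 - 8*S (N(H, S) = -7*S + (4 - S) = 4 - 8*S)
38832 + N(sqrt(-55 - 53), 6) = 38832 + (4 - 8*6) = 38832 + (4 - 48) = 38832 - 44 = 38788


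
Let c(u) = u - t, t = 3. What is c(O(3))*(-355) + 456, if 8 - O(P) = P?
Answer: -254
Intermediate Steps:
O(P) = 8 - P
c(u) = -3 + u (c(u) = u - 1*3 = u - 3 = -3 + u)
c(O(3))*(-355) + 456 = (-3 + (8 - 1*3))*(-355) + 456 = (-3 + (8 - 3))*(-355) + 456 = (-3 + 5)*(-355) + 456 = 2*(-355) + 456 = -710 + 456 = -254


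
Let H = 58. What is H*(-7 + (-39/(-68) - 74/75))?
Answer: -1096403/2550 ≈ -429.96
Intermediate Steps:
H*(-7 + (-39/(-68) - 74/75)) = 58*(-7 + (-39/(-68) - 74/75)) = 58*(-7 + (-39*(-1/68) - 74*1/75)) = 58*(-7 + (39/68 - 74/75)) = 58*(-7 - 2107/5100) = 58*(-37807/5100) = -1096403/2550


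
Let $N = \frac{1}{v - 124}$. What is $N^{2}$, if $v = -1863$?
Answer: $\frac{1}{3948169} \approx 2.5328 \cdot 10^{-7}$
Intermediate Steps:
$N = - \frac{1}{1987}$ ($N = \frac{1}{-1863 - 124} = \frac{1}{-1987} = - \frac{1}{1987} \approx -0.00050327$)
$N^{2} = \left(- \frac{1}{1987}\right)^{2} = \frac{1}{3948169}$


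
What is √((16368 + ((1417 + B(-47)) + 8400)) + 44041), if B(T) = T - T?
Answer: √70226 ≈ 265.00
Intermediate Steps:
B(T) = 0
√((16368 + ((1417 + B(-47)) + 8400)) + 44041) = √((16368 + ((1417 + 0) + 8400)) + 44041) = √((16368 + (1417 + 8400)) + 44041) = √((16368 + 9817) + 44041) = √(26185 + 44041) = √70226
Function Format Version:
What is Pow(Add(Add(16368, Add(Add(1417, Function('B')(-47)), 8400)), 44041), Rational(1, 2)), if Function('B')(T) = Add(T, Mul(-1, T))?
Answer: Pow(70226, Rational(1, 2)) ≈ 265.00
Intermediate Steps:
Function('B')(T) = 0
Pow(Add(Add(16368, Add(Add(1417, Function('B')(-47)), 8400)), 44041), Rational(1, 2)) = Pow(Add(Add(16368, Add(Add(1417, 0), 8400)), 44041), Rational(1, 2)) = Pow(Add(Add(16368, Add(1417, 8400)), 44041), Rational(1, 2)) = Pow(Add(Add(16368, 9817), 44041), Rational(1, 2)) = Pow(Add(26185, 44041), Rational(1, 2)) = Pow(70226, Rational(1, 2))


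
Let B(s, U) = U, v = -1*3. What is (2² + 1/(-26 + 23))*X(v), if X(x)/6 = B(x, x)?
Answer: -66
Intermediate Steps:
v = -3
X(x) = 6*x
(2² + 1/(-26 + 23))*X(v) = (2² + 1/(-26 + 23))*(6*(-3)) = (4 + 1/(-3))*(-18) = (4 - ⅓)*(-18) = (11/3)*(-18) = -66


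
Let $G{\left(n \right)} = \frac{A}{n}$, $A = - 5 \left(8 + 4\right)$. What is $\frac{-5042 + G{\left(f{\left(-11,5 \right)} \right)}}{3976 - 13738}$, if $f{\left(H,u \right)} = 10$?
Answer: $\frac{2524}{4881} \approx 0.51711$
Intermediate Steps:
$A = -60$ ($A = \left(-5\right) 12 = -60$)
$G{\left(n \right)} = - \frac{60}{n}$
$\frac{-5042 + G{\left(f{\left(-11,5 \right)} \right)}}{3976 - 13738} = \frac{-5042 - \frac{60}{10}}{3976 - 13738} = \frac{-5042 - 6}{-9762} = \left(-5042 - 6\right) \left(- \frac{1}{9762}\right) = \left(-5048\right) \left(- \frac{1}{9762}\right) = \frac{2524}{4881}$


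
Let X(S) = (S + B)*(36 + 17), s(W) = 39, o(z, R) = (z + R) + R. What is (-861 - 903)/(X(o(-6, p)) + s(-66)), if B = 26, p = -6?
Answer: -1764/463 ≈ -3.8099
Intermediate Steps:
o(z, R) = z + 2*R (o(z, R) = (R + z) + R = z + 2*R)
X(S) = 1378 + 53*S (X(S) = (S + 26)*(36 + 17) = (26 + S)*53 = 1378 + 53*S)
(-861 - 903)/(X(o(-6, p)) + s(-66)) = (-861 - 903)/((1378 + 53*(-6 + 2*(-6))) + 39) = -1764/((1378 + 53*(-6 - 12)) + 39) = -1764/((1378 + 53*(-18)) + 39) = -1764/((1378 - 954) + 39) = -1764/(424 + 39) = -1764/463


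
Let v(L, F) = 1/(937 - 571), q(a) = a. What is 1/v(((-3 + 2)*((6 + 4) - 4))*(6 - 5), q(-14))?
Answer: 366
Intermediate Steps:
v(L, F) = 1/366
1/v(((-3 + 2)*((6 + 4) - 4))*(6 - 5), q(-14)) = 1/(1/366) = 366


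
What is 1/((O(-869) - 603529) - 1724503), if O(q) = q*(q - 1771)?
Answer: -1/33872 ≈ -2.9523e-5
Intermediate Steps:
O(q) = q*(-1771 + q)
1/((O(-869) - 603529) - 1724503) = 1/((-869*(-1771 - 869) - 603529) - 1724503) = 1/((-869*(-2640) - 603529) - 1724503) = 1/((2294160 - 603529) - 1724503) = 1/(1690631 - 1724503) = 1/(-33872) = -1/33872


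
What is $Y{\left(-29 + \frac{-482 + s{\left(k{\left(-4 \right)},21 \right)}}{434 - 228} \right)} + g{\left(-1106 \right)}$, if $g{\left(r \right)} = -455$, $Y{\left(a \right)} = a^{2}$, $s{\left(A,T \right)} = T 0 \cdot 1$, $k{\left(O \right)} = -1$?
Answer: $\frac{5592889}{10609} \approx 527.18$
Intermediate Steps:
$s{\left(A,T \right)} = 0$ ($s{\left(A,T \right)} = 0 \cdot 1 = 0$)
$Y{\left(-29 + \frac{-482 + s{\left(k{\left(-4 \right)},21 \right)}}{434 - 228} \right)} + g{\left(-1106 \right)} = \left(-29 + \frac{-482 + 0}{434 - 228}\right)^{2} - 455 = \left(-29 - \frac{482}{206}\right)^{2} - 455 = \left(-29 - \frac{241}{103}\right)^{2} - 455 = \left(- \frac{3228}{103}\right)^{2} - 455 = \frac{10419984}{10609} - 455 = \frac{5592889}{10609}$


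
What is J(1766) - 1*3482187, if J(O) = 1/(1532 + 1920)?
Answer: -12020509523/3452 ≈ -3.4822e+6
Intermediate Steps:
J(O) = 1/3452
J(1766) - 1*3482187 = 1/3452 - 1*3482187 = 1/3452 - 3482187 = -12020509523/3452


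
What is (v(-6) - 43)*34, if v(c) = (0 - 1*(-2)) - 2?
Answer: -1462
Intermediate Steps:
v(c) = 0 (v(c) = (0 + 2) - 2 = 2 - 2 = 0)
(v(-6) - 43)*34 = (0 - 43)*34 = -43*34 = -1462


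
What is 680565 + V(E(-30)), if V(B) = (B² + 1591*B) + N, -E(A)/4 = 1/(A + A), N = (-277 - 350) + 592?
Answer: 153143116/225 ≈ 6.8064e+5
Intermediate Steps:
N = -35 (N = -627 + 592 = -35)
E(A) = -2/A (E(A) = -4/(A + A) = -4*1/(2*A) = -2/A)
V(B) = -35 + B² + 1591*B (V(B) = (B² + 1591*B) - 35 = -35 + B² + 1591*B)
680565 + V(E(-30)) = 680565 + (-35 + (-2/(-30))² + 1591*(-2/(-30))) = 680565 + (-35 + (-2*(-1/30))² + 1591*(-2*(-1/30))) = 680565 + (-35 + (1/15)² + 1591*(1/15)) = 680565 + (-35 + 1/225 + 1591/15) = 680565 + 15991/225 = 153143116/225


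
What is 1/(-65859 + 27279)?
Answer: -1/38580 ≈ -2.5920e-5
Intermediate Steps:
1/(-65859 + 27279) = 1/(-38580) = -1/38580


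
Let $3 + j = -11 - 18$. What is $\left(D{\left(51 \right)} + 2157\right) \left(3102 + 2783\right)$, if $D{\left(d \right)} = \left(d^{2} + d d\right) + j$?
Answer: $43119395$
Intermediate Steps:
$j = -32$ ($j = -3 - 29 = -32$)
$D{\left(d \right)} = -32 + 2 d^{2}$ ($D{\left(d \right)} = \left(d^{2} + d d\right) - 32 = \left(d^{2} + d^{2}\right) - 32 = 2 d^{2} - 32 = -32 + 2 d^{2}$)
$\left(D{\left(51 \right)} + 2157\right) \left(3102 + 2783\right) = \left(\left(-32 + 2 \cdot 51^{2}\right) + 2157\right) \left(3102 + 2783\right) = \left(\left(-32 + 2 \cdot 2601\right) + 2157\right) 5885 = \left(\left(-32 + 5202\right) + 2157\right) 5885 = \left(5170 + 2157\right) 5885 = 7327 \cdot 5885 = 43119395$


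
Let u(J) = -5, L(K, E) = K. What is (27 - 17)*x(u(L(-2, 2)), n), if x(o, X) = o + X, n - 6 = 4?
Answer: 50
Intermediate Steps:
n = 10 (n = 6 + 4 = 10)
x(o, X) = X + o
(27 - 17)*x(u(L(-2, 2)), n) = (27 - 17)*(10 - 5) = 10*5 = 50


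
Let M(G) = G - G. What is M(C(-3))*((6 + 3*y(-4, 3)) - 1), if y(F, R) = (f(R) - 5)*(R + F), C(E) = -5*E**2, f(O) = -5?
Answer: 0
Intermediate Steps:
M(G) = 0
y(F, R) = -10*F - 10*R (y(F, R) = (-5 - 5)*(R + F) = -10*(F + R) = -10*F - 10*R)
M(C(-3))*((6 + 3*y(-4, 3)) - 1) = 0*((6 + 3*(-10*(-4) - 10*3)) - 1) = 0*((6 + 3*(40 - 30)) - 1) = 0*((6 + 3*10) - 1) = 0*((6 + 30) - 1) = 0*(36 - 1) = 0*35 = 0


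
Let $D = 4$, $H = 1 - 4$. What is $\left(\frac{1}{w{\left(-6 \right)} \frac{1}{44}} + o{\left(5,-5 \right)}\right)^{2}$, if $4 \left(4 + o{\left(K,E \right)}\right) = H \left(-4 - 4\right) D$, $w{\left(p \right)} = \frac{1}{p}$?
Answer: $59536$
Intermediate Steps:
$H = -3$
$o{\left(K,E \right)} = 20$ ($o{\left(K,E \right)} = -4 + \frac{- 3 \left(-4 - 4\right) 4}{4} = -4 + \frac{\left(-3\right) \left(-8\right) 4}{4} = -4 + \frac{24 \cdot 4}{4} = -4 + \frac{1}{4} \cdot 96 = -4 + 24 = 20$)
$\left(\frac{1}{w{\left(-6 \right)} \frac{1}{44}} + o{\left(5,-5 \right)}\right)^{2} = \left(\frac{1}{\frac{1}{-6} \cdot \frac{1}{44}} + 20\right)^{2} = \left(\frac{1}{\left(- \frac{1}{6}\right) \frac{1}{44}} + 20\right)^{2} = \left(\frac{1}{- \frac{1}{264}} + 20\right)^{2} = \left(-264 + 20\right)^{2} = \left(-244\right)^{2} = 59536$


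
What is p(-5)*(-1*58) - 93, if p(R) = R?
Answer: 197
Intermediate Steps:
p(-5)*(-1*58) - 93 = -(-5)*58 - 93 = -5*(-58) - 93 = 290 - 93 = 197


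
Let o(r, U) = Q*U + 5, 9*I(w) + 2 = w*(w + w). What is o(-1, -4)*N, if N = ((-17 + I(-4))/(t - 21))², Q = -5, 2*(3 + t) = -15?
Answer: 168100/35721 ≈ 4.7059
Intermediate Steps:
t = -21/2 (t = -3 + (½)*(-15) = -3 - 15/2 = -21/2 ≈ -10.500)
I(w) = -2/9 + 2*w²/9 (I(w) = -2/9 + (w*(w + w))/9 = -2/9 + (w*(2*w))/9 = -2/9 + (2*w²)/9 = -2/9 + 2*w²/9)
o(r, U) = 5 - 5*U (o(r, U) = -5*U + 5 = 5 - 5*U)
N = 6724/35721 (N = ((-17 + (-2/9 + (2/9)*(-4)²))/(-21/2 - 21))² = ((-17 + (-2/9 + (2/9)*16))/(-63/2))² = ((-17 + (-2/9 + 32/9))*(-2/63))² = ((-17 + 10/3)*(-2/63))² = (-41/3*(-2/63))² = (82/189)² = 6724/35721 ≈ 0.18824)
o(-1, -4)*N = (5 - 5*(-4))*(6724/35721) = (5 + 20)*(6724/35721) = 25*(6724/35721) = 168100/35721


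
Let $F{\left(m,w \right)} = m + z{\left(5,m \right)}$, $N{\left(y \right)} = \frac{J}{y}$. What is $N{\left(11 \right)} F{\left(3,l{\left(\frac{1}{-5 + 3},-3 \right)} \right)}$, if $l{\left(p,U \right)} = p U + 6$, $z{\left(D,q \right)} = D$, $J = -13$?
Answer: $- \frac{104}{11} \approx -9.4545$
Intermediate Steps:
$N{\left(y \right)} = - \frac{13}{y}$
$l{\left(p,U \right)} = 6 + U p$ ($l{\left(p,U \right)} = U p + 6 = 6 + U p$)
$F{\left(m,w \right)} = 5 + m$ ($F{\left(m,w \right)} = m + 5 = 5 + m$)
$N{\left(11 \right)} F{\left(3,l{\left(\frac{1}{-5 + 3},-3 \right)} \right)} = - \frac{13}{11} \left(5 + 3\right) = \left(-13\right) \frac{1}{11} \cdot 8 = \left(- \frac{13}{11}\right) 8 = - \frac{104}{11}$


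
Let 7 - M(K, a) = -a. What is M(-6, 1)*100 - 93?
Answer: 707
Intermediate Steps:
M(K, a) = 7 + a (M(K, a) = 7 - (-1)*a = 7 + a)
M(-6, 1)*100 - 93 = (7 + 1)*100 - 93 = 8*100 - 93 = 800 - 93 = 707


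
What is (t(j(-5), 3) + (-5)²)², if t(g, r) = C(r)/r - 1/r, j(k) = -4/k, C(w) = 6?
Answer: 6400/9 ≈ 711.11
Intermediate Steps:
t(g, r) = 5/r (t(g, r) = 6/r - 1/r = 5/r)
(t(j(-5), 3) + (-5)²)² = (5/3 + (-5)²)² = (5*(⅓) + 25)² = (5/3 + 25)² = (80/3)² = 6400/9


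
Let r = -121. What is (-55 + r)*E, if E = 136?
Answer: -23936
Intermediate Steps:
(-55 + r)*E = (-55 - 121)*136 = -176*136 = -23936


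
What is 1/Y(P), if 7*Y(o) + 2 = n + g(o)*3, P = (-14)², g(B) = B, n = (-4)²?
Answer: 1/86 ≈ 0.011628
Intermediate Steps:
n = 16
P = 196
Y(o) = 2 + 3*o/7 (Y(o) = -2/7 + (16 + o*3)/7 = -2/7 + (16 + 3*o)/7 = -2/7 + (16/7 + 3*o/7) = 2 + 3*o/7)
1/Y(P) = 1/(2 + (3/7)*196) = 1/(2 + 84) = 1/86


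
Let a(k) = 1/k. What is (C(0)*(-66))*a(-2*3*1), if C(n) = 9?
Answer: 99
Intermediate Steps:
(C(0)*(-66))*a(-2*3*1) = (9*(-66))/((-2*3*1)) = -594/((-6*1)) = -594/(-6) = -594*(-⅙) = 99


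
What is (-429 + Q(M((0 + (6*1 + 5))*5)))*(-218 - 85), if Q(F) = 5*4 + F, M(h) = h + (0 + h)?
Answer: 90597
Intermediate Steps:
M(h) = 2*h (M(h) = h + h = 2*h)
Q(F) = 20 + F
(-429 + Q(M((0 + (6*1 + 5))*5)))*(-218 - 85) = (-429 + (20 + 2*((0 + (6*1 + 5))*5)))*(-218 - 85) = (-429 + (20 + 2*((0 + (6 + 5))*5)))*(-303) = (-429 + (20 + 2*((0 + 11)*5)))*(-303) = (-429 + (20 + 2*(11*5)))*(-303) = (-429 + (20 + 2*55))*(-303) = (-429 + (20 + 110))*(-303) = (-429 + 130)*(-303) = -299*(-303) = 90597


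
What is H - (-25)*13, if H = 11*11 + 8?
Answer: 454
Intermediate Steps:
H = 129 (H = 121 + 8 = 129)
H - (-25)*13 = 129 - (-25)*13 = 129 - 1*(-325) = 129 + 325 = 454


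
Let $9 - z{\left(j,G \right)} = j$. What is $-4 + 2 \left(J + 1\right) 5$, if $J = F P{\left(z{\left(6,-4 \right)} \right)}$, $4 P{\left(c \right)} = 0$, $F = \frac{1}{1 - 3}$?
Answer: $6$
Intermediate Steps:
$z{\left(j,G \right)} = 9 - j$
$F = - \frac{1}{2}$ ($F = \frac{1}{-2} = - \frac{1}{2} \approx -0.5$)
$P{\left(c \right)} = 0$ ($P{\left(c \right)} = \frac{1}{4} \cdot 0 = 0$)
$J = 0$ ($J = \left(- \frac{1}{2}\right) 0 = 0$)
$-4 + 2 \left(J + 1\right) 5 = -4 + 2 \left(0 + 1\right) 5 = -4 + 2 \cdot 1 \cdot 5 = -4 + 2 \cdot 5 = -4 + 10 = 6$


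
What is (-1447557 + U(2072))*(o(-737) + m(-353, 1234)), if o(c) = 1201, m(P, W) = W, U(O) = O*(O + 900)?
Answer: 11469889745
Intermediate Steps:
U(O) = O*(900 + O)
(-1447557 + U(2072))*(o(-737) + m(-353, 1234)) = (-1447557 + 2072*(900 + 2072))*(1201 + 1234) = (-1447557 + 2072*2972)*2435 = (-1447557 + 6157984)*2435 = 4710427*2435 = 11469889745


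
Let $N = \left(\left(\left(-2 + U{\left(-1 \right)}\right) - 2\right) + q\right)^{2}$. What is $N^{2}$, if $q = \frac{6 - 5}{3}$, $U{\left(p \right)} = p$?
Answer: $\frac{38416}{81} \approx 474.27$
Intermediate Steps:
$q = \frac{1}{3}$ ($q = \left(6 - 5\right) \frac{1}{3} = 1 \cdot \frac{1}{3} = \frac{1}{3} \approx 0.33333$)
$N = \frac{196}{9}$ ($N = \left(\left(\left(-2 - 1\right) - 2\right) + \frac{1}{3}\right)^{2} = \left(\left(-3 - 2\right) + \frac{1}{3}\right)^{2} = \left(-5 + \frac{1}{3}\right)^{2} = \left(- \frac{14}{3}\right)^{2} = \frac{196}{9} \approx 21.778$)
$N^{2} = \left(\frac{196}{9}\right)^{2} = \frac{38416}{81}$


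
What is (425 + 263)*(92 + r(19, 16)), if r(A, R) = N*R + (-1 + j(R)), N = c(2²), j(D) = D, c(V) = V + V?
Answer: 161680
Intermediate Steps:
c(V) = 2*V
N = 8 (N = 2*2² = 2*4 = 8)
r(A, R) = -1 + 9*R (r(A, R) = 8*R + (-1 + R) = -1 + 9*R)
(425 + 263)*(92 + r(19, 16)) = (425 + 263)*(92 + (-1 + 9*16)) = 688*(92 + (-1 + 144)) = 688*(92 + 143) = 688*235 = 161680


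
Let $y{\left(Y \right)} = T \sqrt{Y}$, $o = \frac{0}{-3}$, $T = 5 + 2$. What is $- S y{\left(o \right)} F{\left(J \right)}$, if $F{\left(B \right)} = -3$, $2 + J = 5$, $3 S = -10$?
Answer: $0$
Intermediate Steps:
$S = - \frac{10}{3}$ ($S = \frac{1}{3} \left(-10\right) = - \frac{10}{3} \approx -3.3333$)
$J = 3$ ($J = -2 + 5 = 3$)
$T = 7$
$o = 0$ ($o = 0 \left(- \frac{1}{3}\right) = 0$)
$y{\left(Y \right)} = 7 \sqrt{Y}$
$- S y{\left(o \right)} F{\left(J \right)} = - - \frac{10 \cdot 7 \sqrt{0}}{3} \left(-3\right) = - - \frac{10 \cdot 7 \cdot 0}{3} \left(-3\right) = - \left(- \frac{10}{3}\right) 0 \left(-3\right) = - 0 \left(-3\right) = \left(-1\right) 0 = 0$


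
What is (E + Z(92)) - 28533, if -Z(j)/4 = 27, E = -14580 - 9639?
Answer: -52860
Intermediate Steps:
E = -24219
Z(j) = -108 (Z(j) = -4*27 = -108)
(E + Z(92)) - 28533 = (-24219 - 108) - 28533 = -24327 - 28533 = -52860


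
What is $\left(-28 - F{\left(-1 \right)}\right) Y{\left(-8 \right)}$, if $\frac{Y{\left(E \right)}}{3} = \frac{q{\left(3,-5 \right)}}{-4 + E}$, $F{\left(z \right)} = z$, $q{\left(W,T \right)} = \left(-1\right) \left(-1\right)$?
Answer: $\frac{27}{4} \approx 6.75$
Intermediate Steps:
$q{\left(W,T \right)} = 1$
$Y{\left(E \right)} = \frac{3}{-4 + E}$ ($Y{\left(E \right)} = 3 \cdot 1 \frac{1}{-4 + E} = \frac{3}{-4 + E}$)
$\left(-28 - F{\left(-1 \right)}\right) Y{\left(-8 \right)} = \left(-28 - -1\right) \frac{3}{-4 - 8} = \left(-28 + 1\right) \frac{3}{-12} = - 27 \cdot 3 \left(- \frac{1}{12}\right) = \left(-27\right) \left(- \frac{1}{4}\right) = \frac{27}{4}$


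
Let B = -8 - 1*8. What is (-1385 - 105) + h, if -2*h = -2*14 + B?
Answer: -1468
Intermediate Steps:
B = -16 (B = -8 - 8 = -16)
h = 22 (h = -(-2*14 - 16)/2 = -(-28 - 16)/2 = -1/2*(-44) = 22)
(-1385 - 105) + h = (-1385 - 105) + 22 = -1490 + 22 = -1468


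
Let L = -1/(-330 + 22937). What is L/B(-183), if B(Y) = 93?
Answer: -1/2102451 ≈ -4.7564e-7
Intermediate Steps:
L = -1/22607 ≈ -4.4234e-5
L/B(-183) = -1/22607/93 = -1/22607*1/93 = -1/2102451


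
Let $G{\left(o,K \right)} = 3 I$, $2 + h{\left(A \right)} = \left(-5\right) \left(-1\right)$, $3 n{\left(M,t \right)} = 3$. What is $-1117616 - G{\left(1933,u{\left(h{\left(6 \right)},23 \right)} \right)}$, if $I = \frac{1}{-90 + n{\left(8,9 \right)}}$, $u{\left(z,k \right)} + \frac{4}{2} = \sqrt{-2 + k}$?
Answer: $- \frac{99467821}{89} \approx -1.1176 \cdot 10^{6}$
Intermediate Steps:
$n{\left(M,t \right)} = 1$ ($n{\left(M,t \right)} = \frac{1}{3} \cdot 3 = 1$)
$h{\left(A \right)} = 3$ ($h{\left(A \right)} = -2 - -5 = -2 + 5 = 3$)
$u{\left(z,k \right)} = -2 + \sqrt{-2 + k}$
$I = - \frac{1}{89}$ ($I = \frac{1}{-90 + 1} = \frac{1}{-89} = - \frac{1}{89} \approx -0.011236$)
$G{\left(o,K \right)} = - \frac{3}{89}$ ($G{\left(o,K \right)} = 3 \left(- \frac{1}{89}\right) = - \frac{3}{89}$)
$-1117616 - G{\left(1933,u{\left(h{\left(6 \right)},23 \right)} \right)} = -1117616 - - \frac{3}{89} = -1117616 + \frac{3}{89} = - \frac{99467821}{89}$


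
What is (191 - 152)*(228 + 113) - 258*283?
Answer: -59715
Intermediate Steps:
(191 - 152)*(228 + 113) - 258*283 = 39*341 - 73014 = 13299 - 73014 = -59715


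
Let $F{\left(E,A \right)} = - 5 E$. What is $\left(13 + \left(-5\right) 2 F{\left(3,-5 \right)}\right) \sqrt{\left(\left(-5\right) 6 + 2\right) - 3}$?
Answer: $163 i \sqrt{31} \approx 907.55 i$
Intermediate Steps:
$\left(13 + \left(-5\right) 2 F{\left(3,-5 \right)}\right) \sqrt{\left(\left(-5\right) 6 + 2\right) - 3} = \left(13 + \left(-5\right) 2 \left(\left(-5\right) 3\right)\right) \sqrt{\left(\left(-5\right) 6 + 2\right) - 3} = \left(13 - -150\right) \sqrt{\left(-30 + 2\right) - 3} = \left(13 + 150\right) \sqrt{-28 - 3} = 163 \sqrt{-31} = 163 i \sqrt{31}$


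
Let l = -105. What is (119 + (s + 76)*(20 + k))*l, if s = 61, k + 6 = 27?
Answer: -602280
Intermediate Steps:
k = 21 (k = -6 + 27 = 21)
(119 + (s + 76)*(20 + k))*l = (119 + (61 + 76)*(20 + 21))*(-105) = (119 + 137*41)*(-105) = (119 + 5617)*(-105) = 5736*(-105) = -602280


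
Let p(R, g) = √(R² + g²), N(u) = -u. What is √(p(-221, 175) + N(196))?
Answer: √(-196 + √79466) ≈ 9.2681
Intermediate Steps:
√(p(-221, 175) + N(196)) = √(√((-221)² + 175²) - 1*196) = √(√(48841 + 30625) - 196) = √(√79466 - 196) = √(-196 + √79466)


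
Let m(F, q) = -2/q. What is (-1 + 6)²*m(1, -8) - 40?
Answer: -135/4 ≈ -33.750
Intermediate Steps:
(-1 + 6)²*m(1, -8) - 40 = (-1 + 6)²*(-2/(-8)) - 40 = 5²*(-2*(-⅛)) - 40 = 25*(¼) - 40 = 25/4 - 40 = -135/4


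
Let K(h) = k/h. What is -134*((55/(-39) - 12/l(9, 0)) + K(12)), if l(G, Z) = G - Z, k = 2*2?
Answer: 12596/39 ≈ 322.97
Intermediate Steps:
k = 4
K(h) = 4/h
-134*((55/(-39) - 12/l(9, 0)) + K(12)) = -134*((55/(-39) - 12/(9 - 1*0)) + 4/12) = -134*((55*(-1/39) - 12/(9 + 0)) + 4*(1/12)) = -134*((-55/39 - 12/9) + ⅓) = -134*((-55/39 - 12*⅑) + ⅓) = -134*((-55/39 - 4/3) + ⅓) = -134*(-107/39 + ⅓) = -134*(-94/39) = 12596/39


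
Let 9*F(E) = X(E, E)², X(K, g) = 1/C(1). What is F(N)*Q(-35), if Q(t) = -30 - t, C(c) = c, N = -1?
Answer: 5/9 ≈ 0.55556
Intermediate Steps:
X(K, g) = 1 (X(K, g) = 1/1 = 1)
F(E) = ⅑ (F(E) = (⅑)*1² = (⅑)*1 = ⅑)
F(N)*Q(-35) = (-30 - 1*(-35))/9 = (-30 + 35)/9 = (⅑)*5 = 5/9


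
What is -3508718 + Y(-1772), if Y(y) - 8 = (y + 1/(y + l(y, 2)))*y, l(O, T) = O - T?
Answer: -653750312/1773 ≈ -3.6873e+5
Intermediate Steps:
Y(y) = 8 + y*(y + 1/(-2 + 2*y)) (Y(y) = 8 + (y + 1/(y + (y - 1*2)))*y = 8 + (y + 1/(y + (y - 2)))*y = 8 + (y + 1/(y + (-2 + y)))*y = 8 + (y + 1/(-2 + 2*y))*y = 8 + y*(y + 1/(-2 + 2*y)))
-3508718 + Y(-1772) = -3508718 + (-16 + (-1772)**3 + 17*(-1772) + (-1772)**2*(-2 - 1772))/(2*(-1 - 1772)) = -3508718 + (1/2)*(-16 - 5564051648 - 30124 + 3139984*(-1774))/(-1773) = -3508718 + (1/2)*(-1/1773)*(-16 - 5564051648 - 30124 - 5570331616) = -3508718 + (1/2)*(-1/1773)*(-11134413404) = -3508718 + 5567206702/1773 = -653750312/1773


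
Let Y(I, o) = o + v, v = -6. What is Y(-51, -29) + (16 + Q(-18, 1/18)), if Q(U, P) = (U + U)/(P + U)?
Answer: -5489/323 ≈ -16.994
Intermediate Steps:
Q(U, P) = 2*U/(P + U) (Q(U, P) = (2*U)/(P + U) = 2*U/(P + U))
Y(I, o) = -6 + o (Y(I, o) = o - 6 = -6 + o)
Y(-51, -29) + (16 + Q(-18, 1/18)) = (-6 - 29) + (16 + 2*(-18)/(1/18 - 18)) = -35 + (16 + 2*(-18)/(1/18 - 18)) = -35 + (16 + 2*(-18)/(-323/18)) = -35 + (16 + 2*(-18)*(-18/323)) = -35 + (16 + 648/323) = -35 + 5816/323 = -5489/323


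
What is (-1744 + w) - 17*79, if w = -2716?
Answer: -5803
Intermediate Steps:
(-1744 + w) - 17*79 = (-1744 - 2716) - 17*79 = -4460 - 1343 = -5803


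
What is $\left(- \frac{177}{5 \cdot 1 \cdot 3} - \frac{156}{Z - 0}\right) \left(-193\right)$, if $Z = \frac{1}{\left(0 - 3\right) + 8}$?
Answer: $\frac{764087}{5} \approx 1.5282 \cdot 10^{5}$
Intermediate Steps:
$Z = \frac{1}{5}$ ($Z = \frac{1}{\left(0 - 3\right) + 8} = \frac{1}{-3 + 8} = \frac{1}{5} \approx 0.2$)
$\left(- \frac{177}{5 \cdot 1 \cdot 3} - \frac{156}{Z - 0}\right) \left(-193\right) = \left(- \frac{177}{5 \cdot 1 \cdot 3} - \frac{156}{\frac{1}{5} - 0}\right) \left(-193\right) = \left(- \frac{177}{5 \cdot 3} - \frac{156}{\frac{1}{5} + 0}\right) \left(-193\right) = \left(- \frac{177}{15} - 156 \frac{1}{\frac{1}{5}}\right) \left(-193\right) = \left(\left(-177\right) \frac{1}{15} - 780\right) \left(-193\right) = \left(- \frac{59}{5} - 780\right) \left(-193\right) = \left(- \frac{3959}{5}\right) \left(-193\right) = \frac{764087}{5}$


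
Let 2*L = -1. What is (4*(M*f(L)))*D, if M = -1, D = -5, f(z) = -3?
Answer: -60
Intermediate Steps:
L = -1/2 (L = (1/2)*(-1) = -1/2 ≈ -0.50000)
(4*(M*f(L)))*D = (4*(-1*(-3)))*(-5) = (4*3)*(-5) = 12*(-5) = -60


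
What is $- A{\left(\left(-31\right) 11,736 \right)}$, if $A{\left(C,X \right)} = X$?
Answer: $-736$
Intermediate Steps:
$- A{\left(\left(-31\right) 11,736 \right)} = \left(-1\right) 736 = -736$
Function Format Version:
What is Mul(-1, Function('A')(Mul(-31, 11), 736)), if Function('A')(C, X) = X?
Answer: -736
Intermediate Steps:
Mul(-1, Function('A')(Mul(-31, 11), 736)) = Mul(-1, 736) = -736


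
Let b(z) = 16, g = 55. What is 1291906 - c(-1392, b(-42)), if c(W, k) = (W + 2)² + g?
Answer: -640249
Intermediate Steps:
c(W, k) = 55 + (2 + W)² (c(W, k) = (W + 2)² + 55 = (2 + W)² + 55 = 55 + (2 + W)²)
1291906 - c(-1392, b(-42)) = 1291906 - (55 + (2 - 1392)²) = 1291906 - (55 + (-1390)²) = 1291906 - (55 + 1932100) = 1291906 - 1*1932155 = 1291906 - 1932155 = -640249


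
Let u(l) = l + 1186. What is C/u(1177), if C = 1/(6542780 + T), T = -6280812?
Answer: 1/619030384 ≈ 1.6154e-9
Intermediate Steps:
u(l) = 1186 + l
C = 1/261968 (C = 1/(6542780 - 6280812) = 1/261968 ≈ 3.8173e-6)
C/u(1177) = 1/(261968*(1186 + 1177)) = (1/261968)/2363 = (1/261968)*(1/2363) = 1/619030384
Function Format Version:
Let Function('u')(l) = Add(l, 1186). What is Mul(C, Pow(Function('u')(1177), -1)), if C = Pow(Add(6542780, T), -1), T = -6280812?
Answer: Rational(1, 619030384) ≈ 1.6154e-9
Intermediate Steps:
Function('u')(l) = Add(1186, l)
C = Rational(1, 261968) (C = Pow(Add(6542780, -6280812), -1) = Pow(261968, -1) = Rational(1, 261968) ≈ 3.8173e-6)
Mul(C, Pow(Function('u')(1177), -1)) = Mul(Rational(1, 261968), Pow(Add(1186, 1177), -1)) = Mul(Rational(1, 261968), Pow(2363, -1)) = Mul(Rational(1, 261968), Rational(1, 2363)) = Rational(1, 619030384)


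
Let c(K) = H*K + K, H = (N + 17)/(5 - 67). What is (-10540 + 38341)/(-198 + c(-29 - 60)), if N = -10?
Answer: -1723662/17171 ≈ -100.38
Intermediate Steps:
H = -7/62 (H = (-10 + 17)/(5 - 67) = 7/(-62) = 7*(-1/62) = -7/62 ≈ -0.11290)
c(K) = 55*K/62 (c(K) = -7*K/62 + K = 55*K/62)
(-10540 + 38341)/(-198 + c(-29 - 60)) = (-10540 + 38341)/(-198 + 55*(-29 - 60)/62) = 27801/(-198 + (55/62)*(-89)) = 27801/(-198 - 4895/62) = 27801/(-17171/62) = 27801*(-62/17171) = -1723662/17171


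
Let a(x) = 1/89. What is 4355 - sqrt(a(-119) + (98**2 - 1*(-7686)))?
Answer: 4355 - 3*sqrt(15217131)/89 ≈ 4223.5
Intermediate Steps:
a(x) = 1/89
4355 - sqrt(a(-119) + (98**2 - 1*(-7686))) = 4355 - sqrt(1/89 + (98**2 - 1*(-7686))) = 4355 - sqrt(1/89 + (9604 + 7686)) = 4355 - sqrt(1/89 + 17290) = 4355 - sqrt(1538811/89) = 4355 - 3*sqrt(15217131)/89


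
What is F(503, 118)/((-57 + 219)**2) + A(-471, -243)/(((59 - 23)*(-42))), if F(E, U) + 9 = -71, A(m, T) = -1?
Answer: -877/367416 ≈ -0.0023869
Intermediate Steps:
F(E, U) = -80 (F(E, U) = -9 - 71 = -80)
F(503, 118)/((-57 + 219)**2) + A(-471, -243)/(((59 - 23)*(-42))) = -80/(-57 + 219)**2 - 1/((59 - 23)*(-42)) = -80/(162**2) - 1/(36*(-42)) = -80/26244 - 1/(-1512) = -80*1/26244 - 1*(-1/1512) = -20/6561 + 1/1512 = -877/367416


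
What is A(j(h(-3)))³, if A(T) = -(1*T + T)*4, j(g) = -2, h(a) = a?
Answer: 4096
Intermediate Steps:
A(T) = -8*T (A(T) = -(T + T)*4 = -2*T*4 = -8*T)
A(j(h(-3)))³ = (-8*(-2))³ = 16³ = 4096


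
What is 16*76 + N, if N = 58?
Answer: 1274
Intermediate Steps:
16*76 + N = 16*76 + 58 = 1216 + 58 = 1274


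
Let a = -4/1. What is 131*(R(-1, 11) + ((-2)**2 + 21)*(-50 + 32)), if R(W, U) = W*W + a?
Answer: -59343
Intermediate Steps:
a = -4 (a = -4*1 = -4)
R(W, U) = -4 + W**2 (R(W, U) = W*W - 4 = W**2 - 4 = -4 + W**2)
131*(R(-1, 11) + ((-2)**2 + 21)*(-50 + 32)) = 131*((-4 + (-1)**2) + ((-2)**2 + 21)*(-50 + 32)) = 131*((-4 + 1) + (4 + 21)*(-18)) = 131*(-3 + 25*(-18)) = 131*(-3 - 450) = 131*(-453) = -59343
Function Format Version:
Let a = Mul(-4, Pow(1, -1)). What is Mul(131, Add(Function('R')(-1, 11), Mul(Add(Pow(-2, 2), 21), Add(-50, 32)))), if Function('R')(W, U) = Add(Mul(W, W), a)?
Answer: -59343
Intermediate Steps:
a = -4 (a = Mul(-4, 1) = -4)
Function('R')(W, U) = Add(-4, Pow(W, 2)) (Function('R')(W, U) = Add(Mul(W, W), -4) = Add(Pow(W, 2), -4) = Add(-4, Pow(W, 2)))
Mul(131, Add(Function('R')(-1, 11), Mul(Add(Pow(-2, 2), 21), Add(-50, 32)))) = Mul(131, Add(Add(-4, Pow(-1, 2)), Mul(Add(Pow(-2, 2), 21), Add(-50, 32)))) = Mul(131, Add(Add(-4, 1), Mul(Add(4, 21), -18))) = Mul(131, Add(-3, Mul(25, -18))) = Mul(131, Add(-3, -450)) = Mul(131, -453) = -59343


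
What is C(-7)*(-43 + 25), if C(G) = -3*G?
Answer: -378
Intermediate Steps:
C(-7)*(-43 + 25) = (-3*(-7))*(-43 + 25) = 21*(-18) = -378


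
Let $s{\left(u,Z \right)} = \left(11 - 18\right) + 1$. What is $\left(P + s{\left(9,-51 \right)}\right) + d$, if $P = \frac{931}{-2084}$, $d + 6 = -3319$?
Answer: $- \frac{6942735}{2084} \approx -3331.4$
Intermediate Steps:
$s{\left(u,Z \right)} = -6$ ($s{\left(u,Z \right)} = -7 + 1 = -6$)
$d = -3325$ ($d = -6 - 3319 = -3325$)
$P = - \frac{931}{2084}$ ($P = 931 \left(- \frac{1}{2084}\right) = - \frac{931}{2084} \approx -0.44674$)
$\left(P + s{\left(9,-51 \right)}\right) + d = \left(- \frac{931}{2084} - 6\right) - 3325 = - \frac{13435}{2084} - 3325 = - \frac{6942735}{2084}$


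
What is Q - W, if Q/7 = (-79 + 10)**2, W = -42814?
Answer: 76141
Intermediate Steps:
Q = 33327 (Q = 7*(-79 + 10)**2 = 7*(-69)**2 = 7*4761 = 33327)
Q - W = 33327 - 1*(-42814) = 33327 + 42814 = 76141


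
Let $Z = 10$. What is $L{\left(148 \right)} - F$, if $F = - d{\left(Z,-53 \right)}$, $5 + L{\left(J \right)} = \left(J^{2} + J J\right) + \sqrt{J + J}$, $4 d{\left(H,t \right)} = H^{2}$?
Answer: $43828 + 2 \sqrt{74} \approx 43845.0$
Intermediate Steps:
$d{\left(H,t \right)} = \frac{H^{2}}{4}$
$L{\left(J \right)} = -5 + 2 J^{2} + \sqrt{2} \sqrt{J}$ ($L{\left(J \right)} = -5 + \left(\left(J^{2} + J J\right) + \sqrt{J + J}\right) = -5 + \left(\left(J^{2} + J^{2}\right) + \sqrt{2 J}\right) = -5 + \left(2 J^{2} + \sqrt{2} \sqrt{J}\right) = -5 + 2 J^{2} + \sqrt{2} \sqrt{J}$)
$F = -25$ ($F = - \frac{10^{2}}{4} = - \frac{100}{4} = \left(-1\right) 25 = -25$)
$L{\left(148 \right)} - F = \left(-5 + 2 \cdot 148^{2} + \sqrt{2} \sqrt{148}\right) - -25 = \left(-5 + 2 \cdot 21904 + \sqrt{2} \cdot 2 \sqrt{37}\right) + 25 = \left(-5 + 43808 + 2 \sqrt{74}\right) + 25 = \left(43803 + 2 \sqrt{74}\right) + 25 = 43828 + 2 \sqrt{74}$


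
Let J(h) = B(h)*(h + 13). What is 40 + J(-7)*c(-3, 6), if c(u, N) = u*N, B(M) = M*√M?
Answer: 40 + 756*I*√7 ≈ 40.0 + 2000.2*I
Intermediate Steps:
B(M) = M^(3/2)
c(u, N) = N*u
J(h) = h^(3/2)*(13 + h) (J(h) = h^(3/2)*(h + 13) = h^(3/2)*(13 + h))
40 + J(-7)*c(-3, 6) = 40 + ((-7)^(3/2)*(13 - 7))*(6*(-3)) = 40 + (-7*I*√7*6)*(-18) = 40 - 42*I*√7*(-18) = 40 + 756*I*√7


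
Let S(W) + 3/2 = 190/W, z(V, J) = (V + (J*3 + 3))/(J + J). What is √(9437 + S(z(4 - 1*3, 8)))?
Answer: √1870638/14 ≈ 97.694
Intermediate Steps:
z(V, J) = (3 + V + 3*J)/(2*J) (z(V, J) = (V + (3*J + 3))/((2*J)) = (V + (3 + 3*J))*(1/(2*J)) = (3 + V + 3*J)*(1/(2*J)) = (3 + V + 3*J)/(2*J))
S(W) = -3/2 + 190/W
√(9437 + S(z(4 - 1*3, 8))) = √(9437 + (-3/2 + 190/(((½)*(3 + (4 - 1*3) + 3*8)/8)))) = √(9437 + (-3/2 + 190/(((½)*(⅛)*(3 + (4 - 3) + 24))))) = √(9437 + (-3/2 + 190/(((½)*(⅛)*(3 + 1 + 24))))) = √(9437 + (-3/2 + 190/(((½)*(⅛)*28)))) = √(9437 + (-3/2 + 190/(7/4))) = √(9437 + (-3/2 + 190*(4/7))) = √(9437 + (-3/2 + 760/7)) = √(9437 + 1499/14) = √(133617/14) = √1870638/14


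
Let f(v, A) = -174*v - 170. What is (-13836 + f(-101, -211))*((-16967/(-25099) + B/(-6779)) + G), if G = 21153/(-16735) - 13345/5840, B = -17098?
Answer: -13696853014822583/10939992602645 ≈ -1252.0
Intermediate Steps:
G = -69372419/19546480 (G = 21153*(-1/16735) - 13345*1/5840 = -21153/16735 - 2669/1168 = -69372419/19546480 ≈ -3.5491)
f(v, A) = -170 - 174*v
(-13836 + f(-101, -211))*((-16967/(-25099) + B/(-6779)) + G) = (-13836 + (-170 - 174*(-101)))*((-16967/(-25099) - 17098/(-6779)) - 69372419/19546480) = (-13836 + (-170 + 17574))*((-16967*(-1/25099) - 17098*(-1/6779)) - 69372419/19546480) = (-13836 + 17404)*((893/1321 + 17098/6779) - 69372419/19546480) = 3568*(28640105/8955059 - 69372419/19546480) = 3568*(-61420865537321/175039881642320) = -13696853014822583/10939992602645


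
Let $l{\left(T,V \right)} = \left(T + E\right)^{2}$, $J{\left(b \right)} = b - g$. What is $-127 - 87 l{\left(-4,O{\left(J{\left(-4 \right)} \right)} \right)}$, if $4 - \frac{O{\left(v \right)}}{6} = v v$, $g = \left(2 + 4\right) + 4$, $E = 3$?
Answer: $-214$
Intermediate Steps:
$g = 10$ ($g = 6 + 4 = 10$)
$J{\left(b \right)} = -10 + b$ ($J{\left(b \right)} = b - 10 = -10 + b$)
$O{\left(v \right)} = 24 - 6 v^{2}$ ($O{\left(v \right)} = 24 - 6 v v = 24 - 6 v^{2}$)
$l{\left(T,V \right)} = \left(3 + T\right)^{2}$ ($l{\left(T,V \right)} = \left(T + 3\right)^{2} = \left(3 + T\right)^{2}$)
$-127 - 87 l{\left(-4,O{\left(J{\left(-4 \right)} \right)} \right)} = -127 - 87 \left(3 - 4\right)^{2} = -127 - 87 \left(-1\right)^{2} = -127 - 87 = -214$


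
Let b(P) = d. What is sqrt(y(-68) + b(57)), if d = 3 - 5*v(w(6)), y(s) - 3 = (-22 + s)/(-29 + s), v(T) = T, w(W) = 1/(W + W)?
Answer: sqrt(2205489)/582 ≈ 2.5517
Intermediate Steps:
w(W) = 1/(2*W)
y(s) = 3 + (-22 + s)/(-29 + s)
d = 31/12 (d = 3 - 5/(2*6) = 3 - 5*1/12 = 3 - 5/12 = 31/12 ≈ 2.5833)
b(P) = 31/12
sqrt(y(-68) + b(57)) = sqrt((-109 + 4*(-68))/(-29 - 68) + 31/12) = sqrt((-109 - 272)/(-97) + 31/12) = sqrt(-1/97*(-381) + 31/12) = sqrt(381/97 + 31/12) = sqrt(7579/1164) = sqrt(2205489)/582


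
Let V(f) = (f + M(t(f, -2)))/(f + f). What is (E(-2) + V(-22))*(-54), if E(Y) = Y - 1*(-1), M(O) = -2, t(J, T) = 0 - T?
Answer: 270/11 ≈ 24.545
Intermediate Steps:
t(J, T) = -T
E(Y) = 1 + Y (E(Y) = Y + 1 = 1 + Y)
V(f) = (-2 + f)/(2*f) (V(f) = (f - 2)/(f + f) = (-2 + f)/((2*f)) = (-2 + f)*(1/(2*f)) = (-2 + f)/(2*f))
(E(-2) + V(-22))*(-54) = ((1 - 2) + (½)*(-2 - 22)/(-22))*(-54) = (-1 + (½)*(-1/22)*(-24))*(-54) = (-1 + 6/11)*(-54) = -5/11*(-54) = 270/11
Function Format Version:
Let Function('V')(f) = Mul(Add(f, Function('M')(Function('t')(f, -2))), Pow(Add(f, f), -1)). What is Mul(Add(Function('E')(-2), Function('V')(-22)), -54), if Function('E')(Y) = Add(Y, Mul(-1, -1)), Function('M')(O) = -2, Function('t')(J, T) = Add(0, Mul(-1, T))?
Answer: Rational(270, 11) ≈ 24.545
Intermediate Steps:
Function('t')(J, T) = Mul(-1, T)
Function('E')(Y) = Add(1, Y) (Function('E')(Y) = Add(Y, 1) = Add(1, Y))
Function('V')(f) = Mul(Rational(1, 2), Pow(f, -1), Add(-2, f)) (Function('V')(f) = Mul(Add(f, -2), Pow(Add(f, f), -1)) = Mul(Add(-2, f), Pow(Mul(2, f), -1)) = Mul(Add(-2, f), Mul(Rational(1, 2), Pow(f, -1))) = Mul(Rational(1, 2), Pow(f, -1), Add(-2, f)))
Mul(Add(Function('E')(-2), Function('V')(-22)), -54) = Mul(Add(Add(1, -2), Mul(Rational(1, 2), Pow(-22, -1), Add(-2, -22))), -54) = Mul(Add(-1, Mul(Rational(1, 2), Rational(-1, 22), -24)), -54) = Mul(Add(-1, Rational(6, 11)), -54) = Mul(Rational(-5, 11), -54) = Rational(270, 11)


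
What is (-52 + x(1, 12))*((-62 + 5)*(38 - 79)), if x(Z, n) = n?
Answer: -93480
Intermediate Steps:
(-52 + x(1, 12))*((-62 + 5)*(38 - 79)) = (-52 + 12)*((-62 + 5)*(38 - 79)) = -(-2280)*(-41) = -40*2337 = -93480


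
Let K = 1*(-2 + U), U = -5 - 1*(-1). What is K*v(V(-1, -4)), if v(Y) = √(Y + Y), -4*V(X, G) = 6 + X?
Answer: -3*I*√10 ≈ -9.4868*I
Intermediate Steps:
V(X, G) = -3/2 - X/4 (V(X, G) = -(6 + X)/4 = -3/2 - X/4)
U = -4 (U = -5 + 1 = -4)
v(Y) = √2*√Y (v(Y) = √(2*Y) = √2*√Y)
K = -6 (K = 1*(-2 - 4) = 1*(-6) = -6)
K*v(V(-1, -4)) = -6*√2*√(-3/2 - ¼*(-1)) = -6*√2*√(-3/2 + ¼) = -6*√2*√(-5/4) = -6*√2*I*√5/2 = -3*I*√10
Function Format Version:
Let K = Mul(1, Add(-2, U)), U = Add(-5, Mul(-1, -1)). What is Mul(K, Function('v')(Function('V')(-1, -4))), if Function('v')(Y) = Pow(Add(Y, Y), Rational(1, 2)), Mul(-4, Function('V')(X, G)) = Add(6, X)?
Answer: Mul(-3, I, Pow(10, Rational(1, 2))) ≈ Mul(-9.4868, I)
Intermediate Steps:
Function('V')(X, G) = Add(Rational(-3, 2), Mul(Rational(-1, 4), X)) (Function('V')(X, G) = Mul(Rational(-1, 4), Add(6, X)) = Add(Rational(-3, 2), Mul(Rational(-1, 4), X)))
U = -4 (U = Add(-5, 1) = -4)
Function('v')(Y) = Mul(Pow(2, Rational(1, 2)), Pow(Y, Rational(1, 2))) (Function('v')(Y) = Pow(Mul(2, Y), Rational(1, 2)) = Mul(Pow(2, Rational(1, 2)), Pow(Y, Rational(1, 2))))
K = -6 (K = Mul(1, Add(-2, -4)) = Mul(1, -6) = -6)
Mul(K, Function('v')(Function('V')(-1, -4))) = Mul(-6, Mul(Pow(2, Rational(1, 2)), Pow(Add(Rational(-3, 2), Mul(Rational(-1, 4), -1)), Rational(1, 2)))) = Mul(-6, Mul(Pow(2, Rational(1, 2)), Pow(Add(Rational(-3, 2), Rational(1, 4)), Rational(1, 2)))) = Mul(-6, Mul(Pow(2, Rational(1, 2)), Pow(Rational(-5, 4), Rational(1, 2)))) = Mul(-6, Mul(Pow(2, Rational(1, 2)), Mul(Rational(1, 2), I, Pow(5, Rational(1, 2))))) = Mul(-6, Mul(Rational(1, 2), I, Pow(10, Rational(1, 2)))) = Mul(-3, I, Pow(10, Rational(1, 2)))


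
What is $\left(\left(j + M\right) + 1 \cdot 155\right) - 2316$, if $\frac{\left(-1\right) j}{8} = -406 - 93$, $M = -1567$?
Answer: $264$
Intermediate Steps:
$j = 3992$ ($j = - 8 \left(-406 - 93\right) = \left(-8\right) \left(-499\right) = 3992$)
$\left(\left(j + M\right) + 1 \cdot 155\right) - 2316 = \left(\left(3992 - 1567\right) + 1 \cdot 155\right) - 2316 = \left(2425 + 155\right) - 2316 = 2580 - 2316 = 264$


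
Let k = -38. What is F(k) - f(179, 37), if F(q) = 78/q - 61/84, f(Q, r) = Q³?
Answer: -9153605479/1596 ≈ -5.7353e+6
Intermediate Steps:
F(q) = -61/84 + 78/q (F(q) = 78/q - 61*1/84 = 78/q - 61/84 = -61/84 + 78/q)
F(k) - f(179, 37) = (-61/84 + 78/(-38)) - 1*179³ = (-61/84 + 78*(-1/38)) - 1*5735339 = (-61/84 - 39/19) - 5735339 = -4435/1596 - 5735339 = -9153605479/1596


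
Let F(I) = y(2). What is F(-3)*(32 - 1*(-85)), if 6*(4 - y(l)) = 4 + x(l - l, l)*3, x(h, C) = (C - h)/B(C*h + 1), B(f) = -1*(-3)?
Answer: 351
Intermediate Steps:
B(f) = 3
x(h, C) = -h/3 + C/3 (x(h, C) = (C - h)/3 = (C - h)*(⅓) = -h/3 + C/3)
y(l) = 10/3 - l/6 (y(l) = 4 - (4 + (-(l - l)/3 + l/3)*3)/6 = 4 - (4 + (-⅓*0 + l/3)*3)/6 = 4 - (4 + (0 + l/3)*3)/6 = 4 - (4 + (l/3)*3)/6 = 4 - (4 + l)/6 = 4 + (-⅔ - l/6) = 10/3 - l/6)
F(I) = 3 (F(I) = 10/3 - ⅙*2 = 10/3 - ⅓ = 3)
F(-3)*(32 - 1*(-85)) = 3*(32 - 1*(-85)) = 3*(32 + 85) = 3*117 = 351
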